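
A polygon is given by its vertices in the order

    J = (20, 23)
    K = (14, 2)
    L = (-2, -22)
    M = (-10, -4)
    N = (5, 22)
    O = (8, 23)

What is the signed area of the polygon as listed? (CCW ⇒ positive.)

-667.5

Σ = (-282) + (-304) + (-212) + (-200) + (-61) + (-276) = -1335
Signed area = Σ/2 = -667.5 (negative ⇒ clockwise traversal).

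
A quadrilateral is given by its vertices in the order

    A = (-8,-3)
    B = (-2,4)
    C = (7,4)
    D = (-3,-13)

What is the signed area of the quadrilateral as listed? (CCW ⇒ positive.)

A→B: (-8)(4) − (-2)(-3) = -38
B→C: (-2)(4) − (7)(4) = -36
C→D: (7)(-13) − (-3)(4) = -79
D→A: (-3)(-3) − (-8)(-13) = -95
Σ = -248
Signed area = Σ/2 = -124 (negative ⇒ clockwise traversal).

-124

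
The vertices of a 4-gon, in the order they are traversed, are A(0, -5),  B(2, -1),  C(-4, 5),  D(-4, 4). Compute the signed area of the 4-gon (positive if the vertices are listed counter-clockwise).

Apply Gauss's area formula: 2A = Σ (x_i·y_{i+1} − x_{i+1}·y_i), indices taken mod 4.
Σ = (10) + (6) + (4) + (20) = 40
Signed area = Σ/2 = 20 (positive ⇒ counter-clockwise traversal).

20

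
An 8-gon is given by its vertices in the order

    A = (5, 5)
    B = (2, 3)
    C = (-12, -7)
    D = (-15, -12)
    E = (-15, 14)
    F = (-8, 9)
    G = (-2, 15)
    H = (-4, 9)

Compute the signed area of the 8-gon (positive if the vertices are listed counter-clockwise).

Apply Gauss's area formula: 2A = Σ (x_i·y_{i+1} − x_{i+1}·y_i), indices taken mod 8.
A→B: (5)(3) − (2)(5) = 5
B→C: (2)(-7) − (-12)(3) = 22
C→D: (-12)(-12) − (-15)(-7) = 39
D→E: (-15)(14) − (-15)(-12) = -390
E→F: (-15)(9) − (-8)(14) = -23
F→G: (-8)(15) − (-2)(9) = -102
G→H: (-2)(9) − (-4)(15) = 42
H→A: (-4)(5) − (5)(9) = -65
Σ = -472
Signed area = Σ/2 = -236 (negative ⇒ clockwise traversal).

-236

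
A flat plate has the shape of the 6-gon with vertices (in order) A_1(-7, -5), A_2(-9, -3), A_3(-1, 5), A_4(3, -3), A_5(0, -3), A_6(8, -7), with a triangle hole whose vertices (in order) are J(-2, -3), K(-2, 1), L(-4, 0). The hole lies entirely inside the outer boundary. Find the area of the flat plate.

75

Outer boundary:
Apply the shoelace formula: 2A = Σ (x_i·y_{i+1} − x_{i+1}·y_i), indices taken mod 6.
Σ = (-24) + (-48) + (-12) + (-9) + (24) + (-89) = -158
Area = |Σ|/2 = 79.
Hole:
Apply Gauss's area formula: 2A = Σ (x_i·y_{i+1} − x_{i+1}·y_i), indices taken mod 3.
Cross-terms: -8, 4, 12  ⇒  Σ = 8
Area = |Σ|/2 = 4.
Net area = 79 − 4 = 75.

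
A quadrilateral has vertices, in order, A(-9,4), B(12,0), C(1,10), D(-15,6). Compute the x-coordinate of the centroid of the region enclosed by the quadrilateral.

Apply the surveyor's formula. First the cross-terms c_i = x_i·y_{i+1} − x_{i+1}·y_i:
  -48, 120, 156, -6  ⇒  2A = 222, A = 111.
Then Σ (x_i + x_{i+1})·c_i = -624, so x̄ = -624 / (6·111) = -104/111.

-104/111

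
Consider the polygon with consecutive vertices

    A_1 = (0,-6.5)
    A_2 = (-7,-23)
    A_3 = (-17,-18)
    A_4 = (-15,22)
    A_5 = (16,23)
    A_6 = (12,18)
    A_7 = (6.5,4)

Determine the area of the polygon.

875.375

Apply Gauss's area formula: 2A = Σ (x_i·y_{i+1} − x_{i+1}·y_i), indices taken mod 7.
Σ = (-45.5) + (-265) + (-644) + (-697) + (12) + (-69) + (-42.25) = -1750.75
Area = |Σ|/2 = 875.375.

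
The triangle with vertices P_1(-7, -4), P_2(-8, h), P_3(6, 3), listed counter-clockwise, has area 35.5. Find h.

-10

Write out the shoelace sum; only the two edges meeting at P_2 involve h:
2·Area = [((-7)·h − (-8)·(-4)) + ((-8)·3 − 6·h)] + -3
       = -13·h + -59 = 71
⇒ h = -10.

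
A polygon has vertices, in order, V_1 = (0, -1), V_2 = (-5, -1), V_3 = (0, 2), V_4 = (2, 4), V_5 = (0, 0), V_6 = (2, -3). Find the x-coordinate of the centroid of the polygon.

-1

Apply the shoelace (surveyor's) formula. First the cross-terms c_i = x_i·y_{i+1} − x_{i+1}·y_i:
  -5, -10, -4, 0, 0, -2  ⇒  2A = -21, A = -10.5.
Then Σ (x_i + x_{i+1})·c_i = 63, so x̄ = 63 / (6·(-10.5)) = -1.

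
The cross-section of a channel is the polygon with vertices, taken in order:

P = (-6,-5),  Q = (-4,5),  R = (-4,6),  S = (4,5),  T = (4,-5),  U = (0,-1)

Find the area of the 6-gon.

74

Apply the surveyor's formula: 2A = Σ (x_i·y_{i+1} − x_{i+1}·y_i), indices taken mod 6.
P→Q: (-6)(5) − (-4)(-5) = -50
Q→R: (-4)(6) − (-4)(5) = -4
R→S: (-4)(5) − (4)(6) = -44
S→T: (4)(-5) − (4)(5) = -40
T→U: (4)(-1) − (0)(-5) = -4
U→P: (0)(-5) − (-6)(-1) = -6
Σ = -148
Area = |Σ|/2 = 74.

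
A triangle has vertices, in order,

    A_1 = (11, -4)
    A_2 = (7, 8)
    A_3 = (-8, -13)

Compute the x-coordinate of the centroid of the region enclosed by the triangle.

Apply the shoelace (surveyor's) formula. First the cross-terms c_i = x_i·y_{i+1} − x_{i+1}·y_i:
  116, -27, 175  ⇒  2A = 264, A = 132.
Then Σ (x_i + x_{i+1})·c_i = 2640, so x̄ = 2640 / (6·132) = 10/3.

10/3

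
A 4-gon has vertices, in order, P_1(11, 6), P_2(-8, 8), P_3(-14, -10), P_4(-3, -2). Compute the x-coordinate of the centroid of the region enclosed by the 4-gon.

-125/33

Apply Gauss's area formula. First the cross-terms c_i = x_i·y_{i+1} − x_{i+1}·y_i:
  136, 192, -2, 4  ⇒  2A = 330, A = 165.
Then Σ (x_i + x_{i+1})·c_i = -3750, so x̄ = -3750 / (6·165) = -125/33.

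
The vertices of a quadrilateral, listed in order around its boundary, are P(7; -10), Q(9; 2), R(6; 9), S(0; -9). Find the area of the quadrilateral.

Apply the surveyor's formula: 2A = Σ (x_i·y_{i+1} − x_{i+1}·y_i), indices taken mod 4.
Σ = (104) + (69) + (-54) + (63) = 182
Area = |Σ|/2 = 91.

91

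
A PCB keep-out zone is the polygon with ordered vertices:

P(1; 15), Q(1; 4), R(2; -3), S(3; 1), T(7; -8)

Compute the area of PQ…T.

Σ = (-11) + (-11) + (11) + (-31) + (113) = 71
Area = |Σ|/2 = 35.5.

35.5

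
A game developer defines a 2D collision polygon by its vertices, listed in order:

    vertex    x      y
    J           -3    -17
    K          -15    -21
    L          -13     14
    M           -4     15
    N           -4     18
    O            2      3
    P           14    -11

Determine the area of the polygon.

604.5

J→K: (-3)(-21) − (-15)(-17) = -192
K→L: (-15)(14) − (-13)(-21) = -483
L→M: (-13)(15) − (-4)(14) = -139
M→N: (-4)(18) − (-4)(15) = -12
N→O: (-4)(3) − (2)(18) = -48
O→P: (2)(-11) − (14)(3) = -64
P→J: (14)(-17) − (-3)(-11) = -271
Σ = -1209
Area = |Σ|/2 = 604.5.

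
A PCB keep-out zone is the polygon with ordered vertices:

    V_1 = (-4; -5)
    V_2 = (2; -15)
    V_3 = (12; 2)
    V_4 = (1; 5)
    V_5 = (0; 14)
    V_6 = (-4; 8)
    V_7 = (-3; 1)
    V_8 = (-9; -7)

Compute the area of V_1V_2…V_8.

V_1→V_2: (-4)(-15) − (2)(-5) = 70
V_2→V_3: (2)(2) − (12)(-15) = 184
V_3→V_4: (12)(5) − (1)(2) = 58
V_4→V_5: (1)(14) − (0)(5) = 14
V_5→V_6: (0)(8) − (-4)(14) = 56
V_6→V_7: (-4)(1) − (-3)(8) = 20
V_7→V_8: (-3)(-7) − (-9)(1) = 30
V_8→V_1: (-9)(-5) − (-4)(-7) = 17
Σ = 449
Area = |Σ|/2 = 224.5.

224.5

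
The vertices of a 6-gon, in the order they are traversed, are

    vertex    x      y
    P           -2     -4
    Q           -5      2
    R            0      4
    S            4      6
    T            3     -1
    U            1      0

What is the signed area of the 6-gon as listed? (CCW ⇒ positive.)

P→Q: (-2)(2) − (-5)(-4) = -24
Q→R: (-5)(4) − (0)(2) = -20
R→S: (0)(6) − (4)(4) = -16
S→T: (4)(-1) − (3)(6) = -22
T→U: (3)(0) − (1)(-1) = 1
U→P: (1)(-4) − (-2)(0) = -4
Σ = -85
Signed area = Σ/2 = -42.5 (negative ⇒ clockwise traversal).

-42.5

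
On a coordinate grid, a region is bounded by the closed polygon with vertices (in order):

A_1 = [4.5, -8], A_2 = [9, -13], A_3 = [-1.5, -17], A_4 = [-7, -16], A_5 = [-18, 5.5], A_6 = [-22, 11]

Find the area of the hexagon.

265.5

Apply Gauss's area formula: 2A = Σ (x_i·y_{i+1} − x_{i+1}·y_i), indices taken mod 6.
A_1→A_2: (4.5)(-13) − (9)(-8) = 13.5
A_2→A_3: (9)(-17) − (-1.5)(-13) = -172.5
A_3→A_4: (-1.5)(-16) − (-7)(-17) = -95
A_4→A_5: (-7)(5.5) − (-18)(-16) = -326.5
A_5→A_6: (-18)(11) − (-22)(5.5) = -77
A_6→A_1: (-22)(-8) − (4.5)(11) = 126.5
Σ = -531
Area = |Σ|/2 = 265.5.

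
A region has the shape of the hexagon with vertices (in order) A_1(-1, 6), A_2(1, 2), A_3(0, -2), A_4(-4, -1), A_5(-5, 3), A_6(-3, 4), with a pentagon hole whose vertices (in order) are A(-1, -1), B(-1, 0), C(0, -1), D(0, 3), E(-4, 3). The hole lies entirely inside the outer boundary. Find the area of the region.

20.5

Outer boundary:
Σ = (-8) + (-2) + (-8) + (-17) + (-11) + (-14) = -60
Area = |Σ|/2 = 30.
Hole:
Apply the shoelace (surveyor's) formula: 2A = Σ (x_i·y_{i+1} − x_{i+1}·y_i), indices taken mod 5.
Cross-terms: -1, 1, 0, 12, 7  ⇒  Σ = 19
Area = |Σ|/2 = 9.5.
Net area = 30 − 9.5 = 20.5.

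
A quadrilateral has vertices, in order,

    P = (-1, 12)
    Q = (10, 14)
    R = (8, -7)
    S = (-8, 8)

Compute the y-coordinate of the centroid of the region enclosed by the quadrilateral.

1085/198

Apply Gauss's area formula. First the cross-terms c_i = x_i·y_{i+1} − x_{i+1}·y_i:
  -134, -182, 8, -88  ⇒  2A = -396, A = -198.
Then Σ (y_i + y_{i+1})·c_i = -6510, so ȳ = -6510 / (6·(-198)) = 1085/198.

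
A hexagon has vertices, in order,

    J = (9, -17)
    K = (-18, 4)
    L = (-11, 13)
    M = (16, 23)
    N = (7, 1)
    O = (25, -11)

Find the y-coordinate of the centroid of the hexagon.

Apply the shoelace (surveyor's) formula. First the cross-terms c_i = x_i·y_{i+1} − x_{i+1}·y_i:
  -270, -190, -461, -145, -102, -326  ⇒  2A = -1494, A = -747.
Then Σ (y_i + y_{i+1})·c_i = -9648, so ȳ = -9648 / (6·(-747)) = 536/249.

536/249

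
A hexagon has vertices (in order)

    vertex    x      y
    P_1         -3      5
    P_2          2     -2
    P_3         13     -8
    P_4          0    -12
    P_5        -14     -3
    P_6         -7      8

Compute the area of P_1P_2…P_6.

Apply the surveyor's formula: 2A = Σ (x_i·y_{i+1} − x_{i+1}·y_i), indices taken mod 6.
Σ = (-4) + (10) + (-156) + (-168) + (-133) + (-11) = -462
Area = |Σ|/2 = 231.

231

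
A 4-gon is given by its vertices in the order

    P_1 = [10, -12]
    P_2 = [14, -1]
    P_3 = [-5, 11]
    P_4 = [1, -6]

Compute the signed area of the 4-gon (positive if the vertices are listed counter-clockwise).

Apply the shoelace (surveyor's) formula: 2A = Σ (x_i·y_{i+1} − x_{i+1}·y_i), indices taken mod 4.
Cross-terms: 158, 149, 19, 48  ⇒  Σ = 374
Signed area = Σ/2 = 187 (positive ⇒ counter-clockwise traversal).

187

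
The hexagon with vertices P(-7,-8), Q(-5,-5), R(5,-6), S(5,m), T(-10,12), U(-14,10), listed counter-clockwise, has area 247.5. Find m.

7

The doubled signed area Σ (x_i y_{i+1} − x_{i+1} y_i) is linear in m.
With m=0 it equals 390; the coefficient of m is 15 (from the two edges through S).
So 15·m + 390 = 2·247.5 = 495 ⇒ m = 7.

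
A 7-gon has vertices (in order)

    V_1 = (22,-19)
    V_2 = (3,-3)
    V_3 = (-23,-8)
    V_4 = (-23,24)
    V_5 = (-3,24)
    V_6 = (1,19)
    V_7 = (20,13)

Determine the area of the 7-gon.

1216

Apply the shoelace formula: 2A = Σ (x_i·y_{i+1} − x_{i+1}·y_i), indices taken mod 7.
V_1→V_2: (22)(-3) − (3)(-19) = -9
V_2→V_3: (3)(-8) − (-23)(-3) = -93
V_3→V_4: (-23)(24) − (-23)(-8) = -736
V_4→V_5: (-23)(24) − (-3)(24) = -480
V_5→V_6: (-3)(19) − (1)(24) = -81
V_6→V_7: (1)(13) − (20)(19) = -367
V_7→V_1: (20)(-19) − (22)(13) = -666
Σ = -2432
Area = |Σ|/2 = 1216.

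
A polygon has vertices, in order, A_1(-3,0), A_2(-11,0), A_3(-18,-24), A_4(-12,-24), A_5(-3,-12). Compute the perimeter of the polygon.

|A_1A_2| = √((-8)² + (0)²) = √64 = 8
|A_2A_3| = √((-7)² + (-24)²) = √625 = 25
|A_3A_4| = √((6)² + (0)²) = √36 = 6
|A_4A_5| = √((9)² + (12)²) = √225 = 15
|A_5A_1| = √((0)² + (12)²) = √144 = 12
Perimeter = 8 + 25 + 6 + 15 + 12 = 66.

66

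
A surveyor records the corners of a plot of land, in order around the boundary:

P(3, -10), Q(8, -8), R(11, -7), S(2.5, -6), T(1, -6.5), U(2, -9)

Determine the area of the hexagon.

Σ = (56) + (32) + (-48.5) + (-10.25) + (4) + (7) = 40.25
Area = |Σ|/2 = 20.125.

20.125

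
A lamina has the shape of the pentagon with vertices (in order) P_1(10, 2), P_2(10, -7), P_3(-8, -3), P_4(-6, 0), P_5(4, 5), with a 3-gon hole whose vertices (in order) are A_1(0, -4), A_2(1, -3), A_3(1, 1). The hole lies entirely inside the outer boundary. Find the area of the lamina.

Outer boundary:
P_1→P_2: (10)(-7) − (10)(2) = -90
P_2→P_3: (10)(-3) − (-8)(-7) = -86
P_3→P_4: (-8)(0) − (-6)(-3) = -18
P_4→P_5: (-6)(5) − (4)(0) = -30
P_5→P_1: (4)(2) − (10)(5) = -42
Σ = -266
Area = |Σ|/2 = 133.
Hole:
Apply Gauss's area formula: 2A = Σ (x_i·y_{i+1} − x_{i+1}·y_i), indices taken mod 3.
Cross-terms: 4, 4, -4  ⇒  Σ = 4
Area = |Σ|/2 = 2.
Net area = 133 − 2 = 131.

131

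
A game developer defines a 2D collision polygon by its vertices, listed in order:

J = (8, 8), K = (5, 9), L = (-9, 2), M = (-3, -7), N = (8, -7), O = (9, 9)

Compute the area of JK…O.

202

Cross-terms: 32, 91, 69, 77, 135, 0  ⇒  Σ = 404
Area = |Σ|/2 = 202.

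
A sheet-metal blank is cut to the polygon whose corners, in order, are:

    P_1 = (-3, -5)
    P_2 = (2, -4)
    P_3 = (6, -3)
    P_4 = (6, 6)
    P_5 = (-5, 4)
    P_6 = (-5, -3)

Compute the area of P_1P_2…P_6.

Apply the surveyor's formula: 2A = Σ (x_i·y_{i+1} − x_{i+1}·y_i), indices taken mod 6.
Σ = (22) + (18) + (54) + (54) + (35) + (16) = 199
Area = |Σ|/2 = 99.5.

99.5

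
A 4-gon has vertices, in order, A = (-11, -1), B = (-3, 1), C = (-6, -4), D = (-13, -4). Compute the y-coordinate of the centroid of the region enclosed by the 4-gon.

Apply the shoelace (surveyor's) formula. First the cross-terms c_i = x_i·y_{i+1} − x_{i+1}·y_i:
  -14, 18, -28, -31  ⇒  2A = -55, A = -27.5.
Then Σ (y_i + y_{i+1})·c_i = 325, so ȳ = 325 / (6·(-27.5)) = -65/33.

-65/33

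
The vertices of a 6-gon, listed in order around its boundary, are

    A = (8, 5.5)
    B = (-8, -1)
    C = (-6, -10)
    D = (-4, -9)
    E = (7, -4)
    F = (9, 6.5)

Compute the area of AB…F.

Σ = (36) + (74) + (14) + (79) + (81.5) + (-2.5) = 282
Area = |Σ|/2 = 141.

141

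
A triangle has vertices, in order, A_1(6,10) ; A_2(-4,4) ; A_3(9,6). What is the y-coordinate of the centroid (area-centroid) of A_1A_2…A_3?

20/3

Apply the shoelace formula. First the cross-terms c_i = x_i·y_{i+1} − x_{i+1}·y_i:
  64, -60, 54  ⇒  2A = 58, A = 29.
Then Σ (y_i + y_{i+1})·c_i = 1160, so ȳ = 1160 / (6·29) = 20/3.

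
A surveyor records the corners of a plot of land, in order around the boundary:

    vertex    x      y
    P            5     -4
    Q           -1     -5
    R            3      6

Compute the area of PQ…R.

31

Cross-terms: -29, 9, -42  ⇒  Σ = -62
Area = |Σ|/2 = 31.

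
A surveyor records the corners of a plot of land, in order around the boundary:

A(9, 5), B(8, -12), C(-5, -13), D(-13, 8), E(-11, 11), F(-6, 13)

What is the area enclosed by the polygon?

400

Apply the shoelace (surveyor's) formula: 2A = Σ (x_i·y_{i+1} − x_{i+1}·y_i), indices taken mod 6.
A→B: (9)(-12) − (8)(5) = -148
B→C: (8)(-13) − (-5)(-12) = -164
C→D: (-5)(8) − (-13)(-13) = -209
D→E: (-13)(11) − (-11)(8) = -55
E→F: (-11)(13) − (-6)(11) = -77
F→A: (-6)(5) − (9)(13) = -147
Σ = -800
Area = |Σ|/2 = 400.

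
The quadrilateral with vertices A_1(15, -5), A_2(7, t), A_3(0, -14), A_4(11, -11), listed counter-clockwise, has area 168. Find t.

Write out the shoelace sum; only the two edges meeting at A_2 involve t:
2·Area = [(15·t − 7·(-5)) + (7·(-14) − 0·t)] + 264
       = 15·t + 201 = 336
⇒ t = 9.

9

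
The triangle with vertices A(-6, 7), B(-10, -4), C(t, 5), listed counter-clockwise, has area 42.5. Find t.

1

Write out the shoelace sum; only the two edges meeting at C involve t:
2·Area = [((-10)·5 − t·(-4)) + (t·7 − (-6)·5)] + 94
       = 11·t + 74 = 85
⇒ t = 1.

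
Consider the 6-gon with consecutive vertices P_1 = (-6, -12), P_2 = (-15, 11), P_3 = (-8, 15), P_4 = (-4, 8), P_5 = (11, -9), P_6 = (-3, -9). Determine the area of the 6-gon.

Σ = (-246) + (-137) + (-4) + (-52) + (-126) + (-18) = -583
Area = |Σ|/2 = 291.5.

291.5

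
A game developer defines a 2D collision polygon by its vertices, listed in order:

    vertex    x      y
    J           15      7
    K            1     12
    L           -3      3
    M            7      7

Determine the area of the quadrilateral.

57

Cross-terms: 173, 39, -42, -56  ⇒  Σ = 114
Area = |Σ|/2 = 57.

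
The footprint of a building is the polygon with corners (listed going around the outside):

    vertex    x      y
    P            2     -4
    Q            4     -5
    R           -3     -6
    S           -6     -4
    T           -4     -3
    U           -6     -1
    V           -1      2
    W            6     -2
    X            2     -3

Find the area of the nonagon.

54

Σ = (6) + (-39) + (-24) + (2) + (-14) + (-13) + (-10) + (-14) + (-2) = -108
Area = |Σ|/2 = 54.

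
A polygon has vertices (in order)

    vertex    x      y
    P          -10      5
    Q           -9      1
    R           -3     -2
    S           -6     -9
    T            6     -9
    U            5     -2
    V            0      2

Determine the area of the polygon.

Apply the shoelace formula: 2A = Σ (x_i·y_{i+1} − x_{i+1}·y_i), indices taken mod 7.
Σ = (35) + (21) + (15) + (108) + (33) + (10) + (20) = 242
Area = |Σ|/2 = 121.

121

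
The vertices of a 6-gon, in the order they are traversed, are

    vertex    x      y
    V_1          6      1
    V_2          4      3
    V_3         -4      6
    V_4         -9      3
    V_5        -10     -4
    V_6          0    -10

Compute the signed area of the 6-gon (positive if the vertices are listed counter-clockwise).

159

Apply the surveyor's formula: 2A = Σ (x_i·y_{i+1} − x_{i+1}·y_i), indices taken mod 6.
Σ = (14) + (36) + (42) + (66) + (100) + (60) = 318
Signed area = Σ/2 = 159 (positive ⇒ counter-clockwise traversal).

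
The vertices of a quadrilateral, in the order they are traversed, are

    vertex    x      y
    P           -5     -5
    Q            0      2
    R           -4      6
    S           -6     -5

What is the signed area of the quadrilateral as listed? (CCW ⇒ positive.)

29.5

Σ = (-10) + (8) + (56) + (5) = 59
Signed area = Σ/2 = 29.5 (positive ⇒ counter-clockwise traversal).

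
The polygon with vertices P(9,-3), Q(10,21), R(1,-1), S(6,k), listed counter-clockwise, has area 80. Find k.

2

The doubled signed area Σ (x_i y_{i+1} − x_{i+1} y_i) is linear in k.
With k=0 it equals 176; the coefficient of k is -8 (from the two edges through S).
So -8·k + 176 = 2·80 = 160 ⇒ k = 2.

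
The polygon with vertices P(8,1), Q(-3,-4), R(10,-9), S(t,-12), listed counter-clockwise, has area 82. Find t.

Write out the shoelace sum; only the two edges meeting at S involve t:
2·Area = [(10·(-12) − t·(-9)) + (t·1 − 8·(-12))] + 38
       = 10·t + 14 = 164
⇒ t = 15.

15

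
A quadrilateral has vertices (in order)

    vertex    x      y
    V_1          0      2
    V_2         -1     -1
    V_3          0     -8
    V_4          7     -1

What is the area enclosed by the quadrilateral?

40

Σ = (2) + (8) + (56) + (14) = 80
Area = |Σ|/2 = 40.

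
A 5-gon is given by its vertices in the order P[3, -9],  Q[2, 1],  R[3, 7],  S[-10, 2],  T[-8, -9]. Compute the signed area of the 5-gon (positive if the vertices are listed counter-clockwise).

156.5

Apply Gauss's area formula: 2A = Σ (x_i·y_{i+1} − x_{i+1}·y_i), indices taken mod 5.
P→Q: (3)(1) − (2)(-9) = 21
Q→R: (2)(7) − (3)(1) = 11
R→S: (3)(2) − (-10)(7) = 76
S→T: (-10)(-9) − (-8)(2) = 106
T→P: (-8)(-9) − (3)(-9) = 99
Σ = 313
Signed area = Σ/2 = 156.5 (positive ⇒ counter-clockwise traversal).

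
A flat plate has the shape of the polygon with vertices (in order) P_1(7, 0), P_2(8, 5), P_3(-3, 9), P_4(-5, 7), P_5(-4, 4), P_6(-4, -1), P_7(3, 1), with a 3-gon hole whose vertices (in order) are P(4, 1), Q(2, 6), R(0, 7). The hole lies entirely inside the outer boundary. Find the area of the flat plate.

Outer boundary:
Cross-terms: 35, 87, 24, 8, 20, -1, -7  ⇒  Σ = 166
Area = |Σ|/2 = 83.
Hole:
P→Q: (4)(6) − (2)(1) = 22
Q→R: (2)(7) − (0)(6) = 14
R→P: (0)(1) − (4)(7) = -28
Σ = 8
Area = |Σ|/2 = 4.
Net area = 83 − 4 = 79.

79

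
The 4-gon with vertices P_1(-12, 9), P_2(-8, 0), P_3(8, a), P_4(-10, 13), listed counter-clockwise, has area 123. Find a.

2

The doubled signed area Σ (x_i y_{i+1} − x_{i+1} y_i) is linear in a.
With a=0 it equals 242; the coefficient of a is 2 (from the two edges through P_3).
So 2·a + 242 = 2·123 = 246 ⇒ a = 2.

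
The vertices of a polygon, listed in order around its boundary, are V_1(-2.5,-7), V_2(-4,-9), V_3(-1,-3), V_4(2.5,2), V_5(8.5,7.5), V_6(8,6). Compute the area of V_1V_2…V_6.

22.625

Σ = (-5.5) + (3) + (5.5) + (1.75) + (-9) + (-41) = -45.25
Area = |Σ|/2 = 22.625.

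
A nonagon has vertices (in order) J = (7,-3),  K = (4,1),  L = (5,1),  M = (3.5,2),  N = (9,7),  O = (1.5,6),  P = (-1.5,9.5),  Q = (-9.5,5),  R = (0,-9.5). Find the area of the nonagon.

Apply Gauss's area formula: 2A = Σ (x_i·y_{i+1} − x_{i+1}·y_i), indices taken mod 9.
J→K: (7)(1) − (4)(-3) = 19
K→L: (4)(1) − (5)(1) = -1
L→M: (5)(2) − (3.5)(1) = 6.5
M→N: (3.5)(7) − (9)(2) = 6.5
N→O: (9)(6) − (1.5)(7) = 43.5
O→P: (1.5)(9.5) − (-1.5)(6) = 23.25
P→Q: (-1.5)(5) − (-9.5)(9.5) = 82.75
Q→R: (-9.5)(-9.5) − (0)(5) = 90.25
R→J: (0)(-3) − (7)(-9.5) = 66.5
Σ = 337.25
Area = |Σ|/2 = 168.625.

168.625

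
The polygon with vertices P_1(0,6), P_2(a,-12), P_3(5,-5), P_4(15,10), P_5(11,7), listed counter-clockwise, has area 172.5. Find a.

-9

Write out the shoelace sum; only the two edges meeting at P_2 involve a:
2·Area = [(0·(-12) − a·6) + (a·(-5) − 5·(-12))] + 186
       = -11·a + 246 = 345
⇒ a = -9.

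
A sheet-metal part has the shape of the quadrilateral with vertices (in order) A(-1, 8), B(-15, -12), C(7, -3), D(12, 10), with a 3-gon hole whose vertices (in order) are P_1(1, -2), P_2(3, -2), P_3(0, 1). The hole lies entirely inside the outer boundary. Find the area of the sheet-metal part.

Outer boundary:
Apply Gauss's area formula: 2A = Σ (x_i·y_{i+1} − x_{i+1}·y_i), indices taken mod 4.
Cross-terms: 132, 129, 106, 106  ⇒  Σ = 473
Area = |Σ|/2 = 236.5.
Hole:
Σ = (4) + (3) + (-1) = 6
Area = |Σ|/2 = 3.
Net area = 236.5 − 3 = 233.5.

233.5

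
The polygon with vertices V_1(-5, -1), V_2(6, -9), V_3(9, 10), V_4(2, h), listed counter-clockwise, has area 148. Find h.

The doubled signed area Σ (x_i y_{i+1} − x_{i+1} y_i) is linear in h.
With h=0 it equals 170; the coefficient of h is 14 (from the two edges through V_4).
So 14·h + 170 = 2·148 = 296 ⇒ h = 9.

9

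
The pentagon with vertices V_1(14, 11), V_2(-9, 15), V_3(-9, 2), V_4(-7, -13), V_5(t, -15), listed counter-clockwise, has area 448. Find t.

1

Write out the shoelace sum; only the two edges meeting at V_5 involve t:
2·Area = [((-7)·(-15) − t·(-13)) + (t·11 − 14·(-15))] + 557
       = 24·t + 872 = 896
⇒ t = 1.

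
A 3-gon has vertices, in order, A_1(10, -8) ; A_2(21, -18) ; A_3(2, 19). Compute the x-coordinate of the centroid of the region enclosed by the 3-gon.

11

Apply the surveyor's formula. First the cross-terms c_i = x_i·y_{i+1} − x_{i+1}·y_i:
  -12, 435, -206  ⇒  2A = 217, A = 108.5.
Then Σ (x_i + x_{i+1})·c_i = 7161, so x̄ = 7161 / (6·108.5) = 11.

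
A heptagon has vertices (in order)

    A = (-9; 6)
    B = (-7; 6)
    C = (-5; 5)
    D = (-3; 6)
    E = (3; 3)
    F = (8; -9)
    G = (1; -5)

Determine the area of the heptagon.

90

Apply the shoelace (surveyor's) formula: 2A = Σ (x_i·y_{i+1} − x_{i+1}·y_i), indices taken mod 7.
Σ = (-12) + (-5) + (-15) + (-27) + (-51) + (-31) + (-39) = -180
Area = |Σ|/2 = 90.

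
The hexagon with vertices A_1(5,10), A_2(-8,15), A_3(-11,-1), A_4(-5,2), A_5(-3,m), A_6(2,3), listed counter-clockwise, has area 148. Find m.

The doubled signed area Σ (x_i y_{i+1} − x_{i+1} y_i) is linear in m.
With m=0 it equals 303; the coefficient of m is -7 (from the two edges through A_5).
So -7·m + 303 = 2·148 = 296 ⇒ m = 1.

1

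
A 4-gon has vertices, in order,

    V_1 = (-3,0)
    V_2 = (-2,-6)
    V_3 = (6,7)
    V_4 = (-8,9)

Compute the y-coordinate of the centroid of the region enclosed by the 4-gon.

Apply the shoelace (surveyor's) formula. First the cross-terms c_i = x_i·y_{i+1} − x_{i+1}·y_i:
  18, 22, 110, 27  ⇒  2A = 177, A = 88.5.
Then Σ (y_i + y_{i+1})·c_i = 1917, so ȳ = 1917 / (6·88.5) = 213/59.

213/59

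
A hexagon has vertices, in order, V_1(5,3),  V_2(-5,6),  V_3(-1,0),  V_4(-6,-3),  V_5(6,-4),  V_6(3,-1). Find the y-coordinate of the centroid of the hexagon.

Apply the surveyor's formula. First the cross-terms c_i = x_i·y_{i+1} − x_{i+1}·y_i:
  45, 6, 3, 42, 6, 14  ⇒  2A = 116, A = 58.
Then Σ (y_i + y_{i+1})·c_i = 136, so ȳ = 136 / (6·58) = 34/87.

34/87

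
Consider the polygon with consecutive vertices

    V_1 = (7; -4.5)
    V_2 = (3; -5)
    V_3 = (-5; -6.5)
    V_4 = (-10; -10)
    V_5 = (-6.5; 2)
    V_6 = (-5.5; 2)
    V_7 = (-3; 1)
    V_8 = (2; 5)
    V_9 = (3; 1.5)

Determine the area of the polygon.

110.25

Σ = (-21.5) + (-44.5) + (-15) + (-85) + (-2) + (0.5) + (-17) + (-12) + (-24) = -220.5
Area = |Σ|/2 = 110.25.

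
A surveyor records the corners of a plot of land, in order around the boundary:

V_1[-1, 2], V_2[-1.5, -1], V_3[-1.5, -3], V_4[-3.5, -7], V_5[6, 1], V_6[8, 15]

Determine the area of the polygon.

79.25

Σ = (4) + (3) + (0) + (38.5) + (82) + (31) = 158.5
Area = |Σ|/2 = 79.25.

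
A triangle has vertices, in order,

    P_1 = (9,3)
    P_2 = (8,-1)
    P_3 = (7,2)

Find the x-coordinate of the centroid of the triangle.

Apply the shoelace formula. First the cross-terms c_i = x_i·y_{i+1} − x_{i+1}·y_i:
  -33, 23, 3  ⇒  2A = -7, A = -3.5.
Then Σ (x_i + x_{i+1})·c_i = -168, so x̄ = -168 / (6·(-3.5)) = 8.

8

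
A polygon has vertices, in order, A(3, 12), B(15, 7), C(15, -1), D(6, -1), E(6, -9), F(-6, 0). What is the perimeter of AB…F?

68

|AB| = √((12)² + (-5)²) = √169 = 13
|BC| = √((0)² + (-8)²) = √64 = 8
|CD| = √((-9)² + (0)²) = √81 = 9
|DE| = √((0)² + (-8)²) = √64 = 8
|EF| = √((-12)² + (9)²) = √225 = 15
|FA| = √((9)² + (12)²) = √225 = 15
Perimeter = 13 + 8 + 9 + 8 + 15 + 15 = 68.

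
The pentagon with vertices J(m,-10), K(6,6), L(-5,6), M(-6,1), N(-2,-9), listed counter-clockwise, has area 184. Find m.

The doubled signed area Σ (x_i y_{i+1} − x_{i+1} y_i) is linear in m.
With m=0 it equals 233; the coefficient of m is 15 (from the two edges through J).
So 15·m + 233 = 2·184 = 368 ⇒ m = 9.

9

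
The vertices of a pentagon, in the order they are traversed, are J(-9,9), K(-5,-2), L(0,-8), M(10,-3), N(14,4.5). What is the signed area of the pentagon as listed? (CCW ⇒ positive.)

218.25

Apply the shoelace (surveyor's) formula: 2A = Σ (x_i·y_{i+1} − x_{i+1}·y_i), indices taken mod 5.
J→K: (-9)(-2) − (-5)(9) = 63
K→L: (-5)(-8) − (0)(-2) = 40
L→M: (0)(-3) − (10)(-8) = 80
M→N: (10)(4.5) − (14)(-3) = 87
N→J: (14)(9) − (-9)(4.5) = 166.5
Σ = 436.5
Signed area = Σ/2 = 218.25 (positive ⇒ counter-clockwise traversal).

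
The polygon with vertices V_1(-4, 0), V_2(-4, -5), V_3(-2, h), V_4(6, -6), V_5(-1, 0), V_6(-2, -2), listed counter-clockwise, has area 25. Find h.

Write out the shoelace sum; only the two edges meeting at V_3 involve h:
2·Area = [((-4)·h − (-2)·(-5)) + ((-2)·(-6) − 6·h)] + 8
       = -10·h + 10 = 50
⇒ h = -4.

-4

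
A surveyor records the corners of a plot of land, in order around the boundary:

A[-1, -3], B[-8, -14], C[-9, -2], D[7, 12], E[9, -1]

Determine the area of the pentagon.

178.5

Σ = (-10) + (-110) + (-94) + (-115) + (-28) = -357
Area = |Σ|/2 = 178.5.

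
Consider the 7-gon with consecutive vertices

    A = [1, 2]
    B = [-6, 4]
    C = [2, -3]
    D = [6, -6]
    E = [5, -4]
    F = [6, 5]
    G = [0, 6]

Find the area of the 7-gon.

Apply Gauss's area formula: 2A = Σ (x_i·y_{i+1} − x_{i+1}·y_i), indices taken mod 7.
Cross-terms: 16, 10, 6, 6, 49, 36, -6  ⇒  Σ = 117
Area = |Σ|/2 = 58.5.

58.5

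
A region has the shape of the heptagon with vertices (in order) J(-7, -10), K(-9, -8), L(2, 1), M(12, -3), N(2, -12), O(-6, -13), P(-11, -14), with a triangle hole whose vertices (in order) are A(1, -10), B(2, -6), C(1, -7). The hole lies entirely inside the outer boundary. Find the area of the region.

162.5

Outer boundary:
Cross-terms: -34, 7, -18, -138, -98, -59, 12  ⇒  Σ = -328
Area = |Σ|/2 = 164.
Hole:
Apply the surveyor's formula: 2A = Σ (x_i·y_{i+1} − x_{i+1}·y_i), indices taken mod 3.
Σ = (14) + (-8) + (-3) = 3
Area = |Σ|/2 = 1.5.
Net area = 164 − 1.5 = 162.5.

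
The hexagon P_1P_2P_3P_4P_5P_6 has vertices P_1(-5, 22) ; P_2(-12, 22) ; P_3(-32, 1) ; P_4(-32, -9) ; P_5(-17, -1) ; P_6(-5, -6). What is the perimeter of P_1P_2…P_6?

104

|P_1P_2| = √((-7)² + (0)²) = √49 = 7
|P_2P_3| = √((-20)² + (-21)²) = √841 = 29
|P_3P_4| = √((0)² + (-10)²) = √100 = 10
|P_4P_5| = √((15)² + (8)²) = √289 = 17
|P_5P_6| = √((12)² + (-5)²) = √169 = 13
|P_6P_1| = √((0)² + (28)²) = √784 = 28
Perimeter = 7 + 29 + 10 + 17 + 13 + 28 = 104.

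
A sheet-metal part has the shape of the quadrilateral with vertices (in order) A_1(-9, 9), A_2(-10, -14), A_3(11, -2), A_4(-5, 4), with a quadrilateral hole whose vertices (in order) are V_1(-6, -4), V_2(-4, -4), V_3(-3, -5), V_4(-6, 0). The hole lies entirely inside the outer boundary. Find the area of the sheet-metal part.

202.5

Outer boundary:
Apply the shoelace formula: 2A = Σ (x_i·y_{i+1} − x_{i+1}·y_i), indices taken mod 4.
Σ = (216) + (174) + (34) + (-9) = 415
Area = |Σ|/2 = 207.5.
Hole:
Apply the shoelace formula: 2A = Σ (x_i·y_{i+1} − x_{i+1}·y_i), indices taken mod 4.
Σ = (8) + (8) + (-30) + (24) = 10
Area = |Σ|/2 = 5.
Net area = 207.5 − 5 = 202.5.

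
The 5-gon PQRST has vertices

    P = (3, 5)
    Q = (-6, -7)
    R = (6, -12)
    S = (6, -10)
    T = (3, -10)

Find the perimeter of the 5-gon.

|PQ| = √((-9)² + (-12)²) = √225 = 15
|QR| = √((12)² + (-5)²) = √169 = 13
|RS| = √((0)² + (2)²) = √4 = 2
|ST| = √((-3)² + (0)²) = √9 = 3
|TP| = √((0)² + (15)²) = √225 = 15
Perimeter = 15 + 13 + 2 + 3 + 15 = 48.

48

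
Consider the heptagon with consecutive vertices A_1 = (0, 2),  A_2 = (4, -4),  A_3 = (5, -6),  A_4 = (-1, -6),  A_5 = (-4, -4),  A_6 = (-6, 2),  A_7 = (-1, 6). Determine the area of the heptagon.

68

A_1→A_2: (0)(-4) − (4)(2) = -8
A_2→A_3: (4)(-6) − (5)(-4) = -4
A_3→A_4: (5)(-6) − (-1)(-6) = -36
A_4→A_5: (-1)(-4) − (-4)(-6) = -20
A_5→A_6: (-4)(2) − (-6)(-4) = -32
A_6→A_7: (-6)(6) − (-1)(2) = -34
A_7→A_1: (-1)(2) − (0)(6) = -2
Σ = -136
Area = |Σ|/2 = 68.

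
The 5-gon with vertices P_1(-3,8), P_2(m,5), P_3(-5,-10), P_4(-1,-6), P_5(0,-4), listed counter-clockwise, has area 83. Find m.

Write out the shoelace sum; only the two edges meeting at P_2 involve m:
2·Area = [((-3)·5 − m·8) + (m·(-10) − (-5)·5)] + 12
       = -18·m + 22 = 166
⇒ m = -8.

-8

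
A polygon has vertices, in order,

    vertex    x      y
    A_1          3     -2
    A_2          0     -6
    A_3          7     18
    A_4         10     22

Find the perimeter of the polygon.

|A_1A_2| = √((-3)² + (-4)²) = √25 = 5
|A_2A_3| = √((7)² + (24)²) = √625 = 25
|A_3A_4| = √((3)² + (4)²) = √25 = 5
|A_4A_1| = √((-7)² + (-24)²) = √625 = 25
Perimeter = 5 + 25 + 5 + 25 = 60.

60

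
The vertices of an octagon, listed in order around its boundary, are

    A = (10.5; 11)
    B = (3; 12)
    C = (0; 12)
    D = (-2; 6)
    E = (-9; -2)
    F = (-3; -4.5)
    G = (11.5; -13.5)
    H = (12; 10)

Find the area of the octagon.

320.875

Apply Gauss's area formula: 2A = Σ (x_i·y_{i+1} − x_{i+1}·y_i), indices taken mod 8.
A→B: (10.5)(12) − (3)(11) = 93
B→C: (3)(12) − (0)(12) = 36
C→D: (0)(6) − (-2)(12) = 24
D→E: (-2)(-2) − (-9)(6) = 58
E→F: (-9)(-4.5) − (-3)(-2) = 34.5
F→G: (-3)(-13.5) − (11.5)(-4.5) = 92.25
G→H: (11.5)(10) − (12)(-13.5) = 277
H→A: (12)(11) − (10.5)(10) = 27
Σ = 641.75
Area = |Σ|/2 = 320.875.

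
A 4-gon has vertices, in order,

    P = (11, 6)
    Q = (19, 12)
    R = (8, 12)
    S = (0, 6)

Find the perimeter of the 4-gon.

|PQ| = √((8)² + (6)²) = √100 = 10
|QR| = √((-11)² + (0)²) = √121 = 11
|RS| = √((-8)² + (-6)²) = √100 = 10
|SP| = √((11)² + (0)²) = √121 = 11
Perimeter = 10 + 11 + 10 + 11 = 42.

42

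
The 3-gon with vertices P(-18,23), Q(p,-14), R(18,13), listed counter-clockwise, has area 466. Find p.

22

Write out the shoelace sum; only the two edges meeting at Q involve p:
2·Area = [((-18)·(-14) − p·23) + (p·13 − 18·(-14))] + 648
       = -10·p + 1152 = 932
⇒ p = 22.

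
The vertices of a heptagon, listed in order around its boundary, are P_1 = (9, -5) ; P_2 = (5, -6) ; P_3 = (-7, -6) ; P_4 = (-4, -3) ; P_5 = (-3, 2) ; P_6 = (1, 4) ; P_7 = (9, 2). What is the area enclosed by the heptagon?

116

Apply the shoelace (surveyor's) formula: 2A = Σ (x_i·y_{i+1} − x_{i+1}·y_i), indices taken mod 7.
Σ = (-29) + (-72) + (-3) + (-17) + (-14) + (-34) + (-63) = -232
Area = |Σ|/2 = 116.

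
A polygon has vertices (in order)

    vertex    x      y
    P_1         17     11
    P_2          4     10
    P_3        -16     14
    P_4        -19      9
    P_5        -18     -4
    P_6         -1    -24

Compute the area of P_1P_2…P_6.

763.5

P_1→P_2: (17)(10) − (4)(11) = 126
P_2→P_3: (4)(14) − (-16)(10) = 216
P_3→P_4: (-16)(9) − (-19)(14) = 122
P_4→P_5: (-19)(-4) − (-18)(9) = 238
P_5→P_6: (-18)(-24) − (-1)(-4) = 428
P_6→P_1: (-1)(11) − (17)(-24) = 397
Σ = 1527
Area = |Σ|/2 = 763.5.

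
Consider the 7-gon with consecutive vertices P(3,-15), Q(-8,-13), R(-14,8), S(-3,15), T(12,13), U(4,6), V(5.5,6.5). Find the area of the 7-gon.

449.5

Apply Gauss's area formula: 2A = Σ (x_i·y_{i+1} − x_{i+1}·y_i), indices taken mod 7.
Σ = (-159) + (-246) + (-186) + (-219) + (20) + (-7) + (-102) = -899
Area = |Σ|/2 = 449.5.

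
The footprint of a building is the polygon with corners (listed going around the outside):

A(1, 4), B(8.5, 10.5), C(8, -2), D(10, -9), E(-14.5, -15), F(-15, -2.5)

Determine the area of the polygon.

Apply the surveyor's formula: 2A = Σ (x_i·y_{i+1} − x_{i+1}·y_i), indices taken mod 6.
A→B: (1)(10.5) − (8.5)(4) = -23.5
B→C: (8.5)(-2) − (8)(10.5) = -101
C→D: (8)(-9) − (10)(-2) = -52
D→E: (10)(-15) − (-14.5)(-9) = -280.5
E→F: (-14.5)(-2.5) − (-15)(-15) = -188.75
F→A: (-15)(4) − (1)(-2.5) = -57.5
Σ = -703.25
Area = |Σ|/2 = 351.625.

351.625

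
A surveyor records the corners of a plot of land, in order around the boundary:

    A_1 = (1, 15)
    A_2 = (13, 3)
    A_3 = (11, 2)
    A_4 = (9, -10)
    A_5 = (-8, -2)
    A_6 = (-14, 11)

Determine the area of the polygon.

Cross-terms: -192, -7, -128, -98, -116, -221  ⇒  Σ = -762
Area = |Σ|/2 = 381.

381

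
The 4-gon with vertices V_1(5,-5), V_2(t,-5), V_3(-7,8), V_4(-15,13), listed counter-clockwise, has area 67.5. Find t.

12

The doubled signed area Σ (x_i y_{i+1} − x_{i+1} y_i) is linear in t.
With t=0 it equals -21; the coefficient of t is 13 (from the two edges through V_2).
So 13·t + -21 = 2·67.5 = 135 ⇒ t = 12.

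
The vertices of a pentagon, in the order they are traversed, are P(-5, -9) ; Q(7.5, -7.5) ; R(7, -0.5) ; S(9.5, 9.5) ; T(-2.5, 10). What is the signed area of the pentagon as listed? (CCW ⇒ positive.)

208.125

Σ = (105) + (48.75) + (71.25) + (118.75) + (72.5) = 416.25
Signed area = Σ/2 = 208.125 (positive ⇒ counter-clockwise traversal).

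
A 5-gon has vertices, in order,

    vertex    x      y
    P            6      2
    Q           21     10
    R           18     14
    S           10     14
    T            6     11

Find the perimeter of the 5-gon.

|PQ| = √((15)² + (8)²) = √289 = 17
|QR| = √((-3)² + (4)²) = √25 = 5
|RS| = √((-8)² + (0)²) = √64 = 8
|ST| = √((-4)² + (-3)²) = √25 = 5
|TP| = √((0)² + (-9)²) = √81 = 9
Perimeter = 17 + 5 + 8 + 5 + 9 = 44.

44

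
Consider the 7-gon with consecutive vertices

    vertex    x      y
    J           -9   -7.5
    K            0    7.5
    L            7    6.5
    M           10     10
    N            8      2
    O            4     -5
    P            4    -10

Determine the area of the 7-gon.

181.5

Cross-terms: -67.5, -52.5, 5, -60, -48, -20, -120  ⇒  Σ = -363
Area = |Σ|/2 = 181.5.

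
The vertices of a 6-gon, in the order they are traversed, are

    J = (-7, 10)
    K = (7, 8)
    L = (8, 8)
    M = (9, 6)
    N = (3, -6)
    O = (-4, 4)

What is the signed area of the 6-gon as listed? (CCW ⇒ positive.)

Cross-terms: -126, -8, -24, -72, -12, -12  ⇒  Σ = -254
Signed area = Σ/2 = -127 (negative ⇒ clockwise traversal).

-127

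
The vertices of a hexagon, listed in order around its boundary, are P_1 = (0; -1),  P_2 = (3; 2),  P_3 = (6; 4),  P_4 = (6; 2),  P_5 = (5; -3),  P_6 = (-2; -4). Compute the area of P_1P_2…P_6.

Apply the surveyor's formula: 2A = Σ (x_i·y_{i+1} − x_{i+1}·y_i), indices taken mod 6.
P_1→P_2: (0)(2) − (3)(-1) = 3
P_2→P_3: (3)(4) − (6)(2) = 0
P_3→P_4: (6)(2) − (6)(4) = -12
P_4→P_5: (6)(-3) − (5)(2) = -28
P_5→P_6: (5)(-4) − (-2)(-3) = -26
P_6→P_1: (-2)(-1) − (0)(-4) = 2
Σ = -61
Area = |Σ|/2 = 30.5.

30.5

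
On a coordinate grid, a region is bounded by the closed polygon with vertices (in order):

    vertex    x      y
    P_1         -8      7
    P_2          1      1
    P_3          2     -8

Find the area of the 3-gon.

37.5

Σ = (-15) + (-10) + (-50) = -75
Area = |Σ|/2 = 37.5.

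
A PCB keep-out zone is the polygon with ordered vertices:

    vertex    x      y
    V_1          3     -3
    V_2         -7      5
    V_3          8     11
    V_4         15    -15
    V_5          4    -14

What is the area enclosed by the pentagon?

264

Σ = (-6) + (-117) + (-285) + (-150) + (30) = -528
Area = |Σ|/2 = 264.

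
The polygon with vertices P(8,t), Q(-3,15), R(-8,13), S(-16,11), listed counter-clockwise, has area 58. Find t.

Write out the shoelace sum; only the two edges meeting at P involve t:
2·Area = [((-16)·t − 8·11) + (8·15 − (-3)·t)] + 201
       = -13·t + 233 = 116
⇒ t = 9.

9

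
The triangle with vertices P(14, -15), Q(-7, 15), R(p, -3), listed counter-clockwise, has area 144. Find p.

-4

Write out the shoelace sum; only the two edges meeting at R involve p:
2·Area = [((-7)·(-3) − p·15) + (p·(-15) − 14·(-3))] + 105
       = -30·p + 168 = 288
⇒ p = -4.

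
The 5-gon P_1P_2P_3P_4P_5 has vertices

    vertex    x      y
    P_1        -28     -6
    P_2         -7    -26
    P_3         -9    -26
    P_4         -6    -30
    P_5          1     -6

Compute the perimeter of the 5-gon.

90

|P_1P_2| = √((21)² + (-20)²) = √841 = 29
|P_2P_3| = √((-2)² + (0)²) = √4 = 2
|P_3P_4| = √((3)² + (-4)²) = √25 = 5
|P_4P_5| = √((7)² + (24)²) = √625 = 25
|P_5P_1| = √((-29)² + (0)²) = √841 = 29
Perimeter = 29 + 2 + 5 + 25 + 29 = 90.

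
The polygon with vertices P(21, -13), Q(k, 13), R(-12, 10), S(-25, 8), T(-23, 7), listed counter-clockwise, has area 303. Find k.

-6

The doubled signed area Σ (x_i y_{i+1} − x_{i+1} y_i) is linear in k.
With k=0 it equals 744; the coefficient of k is 23 (from the two edges through Q).
So 23·k + 744 = 2·303 = 606 ⇒ k = -6.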